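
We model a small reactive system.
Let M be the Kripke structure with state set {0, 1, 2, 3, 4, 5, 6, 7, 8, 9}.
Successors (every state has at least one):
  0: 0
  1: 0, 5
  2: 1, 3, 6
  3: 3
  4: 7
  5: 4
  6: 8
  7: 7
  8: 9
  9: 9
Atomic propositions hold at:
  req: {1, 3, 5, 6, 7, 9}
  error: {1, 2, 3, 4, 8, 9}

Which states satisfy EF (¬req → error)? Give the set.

{1, 2, 3, 4, 5, 6, 7, 8, 9}

Sat(¬req) = {0, 2, 4, 8}
Sat(¬req → error) = {1, 2, 3, 4, 5, 6, 7, 8, 9}
EF (¬req → error): least fixpoint, start Z0 = {1, 2, 3, 4, 5, 6, 7, 8, 9}, add states with some successor in Z. Already a fixed point.
Sat(EF (¬req → error)) = {1, 2, 3, 4, 5, 6, 7, 8, 9}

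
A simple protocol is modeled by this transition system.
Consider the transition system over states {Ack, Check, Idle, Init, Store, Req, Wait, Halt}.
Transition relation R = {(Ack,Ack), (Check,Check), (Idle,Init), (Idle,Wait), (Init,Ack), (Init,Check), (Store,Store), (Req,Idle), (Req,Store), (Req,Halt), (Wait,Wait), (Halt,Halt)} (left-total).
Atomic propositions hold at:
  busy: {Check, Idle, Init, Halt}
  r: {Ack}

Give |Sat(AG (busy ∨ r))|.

4

Sat(busy ∨ r) = {Ack, Check, Idle, Init, Halt}
AG (busy ∨ r): greatest fixpoint, start Z0 = {Ack, Check, Idle, Init, Halt}, keep only states in Sat with every successor in Z. Z1 = {Ack, Check, Init, Halt}; fixed.
Sat(AG (busy ∨ r)) = {Ack, Check, Init, Halt}
|Sat(AG (busy ∨ r))| = |{Ack, Check, Init, Halt}| = 4.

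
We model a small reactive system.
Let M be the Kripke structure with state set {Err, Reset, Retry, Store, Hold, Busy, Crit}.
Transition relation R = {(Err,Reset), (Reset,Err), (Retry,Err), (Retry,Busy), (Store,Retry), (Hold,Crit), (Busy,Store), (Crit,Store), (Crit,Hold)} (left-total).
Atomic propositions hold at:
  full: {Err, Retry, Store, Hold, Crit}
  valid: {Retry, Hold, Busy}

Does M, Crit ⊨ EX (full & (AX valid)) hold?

Sat(AX valid) = {s : every successor in {Retry, Hold, Busy}} = {Store}
Sat(full & (AX valid)) = {Store}
Sat(EX (full & (AX valid))) = {s : some successor in {Store}} = {Busy, Crit}
Crit ∈ Sat(EX (full & (AX valid))) = {Busy, Crit}, so the formula holds at Crit.

Yes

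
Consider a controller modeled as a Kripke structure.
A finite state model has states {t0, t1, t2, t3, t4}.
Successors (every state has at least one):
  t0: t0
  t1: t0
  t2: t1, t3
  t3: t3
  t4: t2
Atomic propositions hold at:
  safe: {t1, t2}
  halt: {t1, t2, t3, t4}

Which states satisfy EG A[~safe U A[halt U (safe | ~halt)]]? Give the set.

{t0, t1, t2, t4}

Sat(~safe) = {t0, t3, t4}
Sat(~halt) = {t0}
Sat(safe | ~halt) = {t0, t1, t2}
A[halt U (safe | ~halt)]: least fixpoint, start Z0 = Sat((safe | ~halt)) = {t0, t1, t2}, add states in Sat(halt) with every successor in Z. Z1 = {t0, t1, t2, t4}; fixed.
Sat(A[halt U (safe | ~halt)]) = {t0, t1, t2, t4}
A[~safe U A[halt U (safe | ~halt)]]: least fixpoint, start Z0 = Sat(A[halt U (safe | ~halt)]) = {t0, t1, t2, t4}, add states in Sat(~safe) with every successor in Z. Already a fixed point.
Sat(A[~safe U A[halt U (safe | ~halt)]]) = {t0, t1, t2, t4}
EG A[~safe U A[halt U (safe | ~halt)]]: greatest fixpoint, start Z0 = {t0, t1, t2, t4}, keep only states in Sat with some successor in Z. Already a fixed point.
Sat(EG A[~safe U A[halt U (safe | ~halt)]]) = {t0, t1, t2, t4}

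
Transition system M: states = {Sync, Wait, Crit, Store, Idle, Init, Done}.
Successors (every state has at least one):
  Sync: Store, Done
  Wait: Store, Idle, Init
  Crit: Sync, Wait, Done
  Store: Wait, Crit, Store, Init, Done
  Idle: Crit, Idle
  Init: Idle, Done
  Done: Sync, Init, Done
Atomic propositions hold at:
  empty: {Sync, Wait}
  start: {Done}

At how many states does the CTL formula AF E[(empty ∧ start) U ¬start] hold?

Sat(empty ∧ start) = ∅
Sat(¬start) = {Sync, Wait, Crit, Store, Idle, Init}
E[(empty ∧ start) U ¬start]: least fixpoint, start Z0 = Sat(¬start) = {Sync, Wait, Crit, Store, Idle, Init}, add states in Sat(empty ∧ start) with some successor in Z. Already a fixed point.
Sat(E[(empty ∧ start) U ¬start]) = {Sync, Wait, Crit, Store, Idle, Init}
AF E[(empty ∧ start) U ¬start]: least fixpoint, start Z0 = {Sync, Wait, Crit, Store, Idle, Init}, add states with every successor in Z. Already a fixed point.
Sat(AF E[(empty ∧ start) U ¬start]) = {Sync, Wait, Crit, Store, Idle, Init}
|Sat(AF E[(empty ∧ start) U ¬start])| = |{Sync, Wait, Crit, Store, Idle, Init}| = 6.

6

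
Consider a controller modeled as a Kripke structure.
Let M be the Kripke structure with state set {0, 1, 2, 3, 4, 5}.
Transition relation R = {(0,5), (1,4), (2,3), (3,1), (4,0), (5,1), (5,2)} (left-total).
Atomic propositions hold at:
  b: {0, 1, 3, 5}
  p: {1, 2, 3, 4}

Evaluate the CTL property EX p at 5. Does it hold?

Sat(EX p) = {s : some successor in {1, 2, 3, 4}} = {1, 2, 3, 5}
5 ∈ Sat(EX p) = {1, 2, 3, 5}, so the formula holds at 5.

Yes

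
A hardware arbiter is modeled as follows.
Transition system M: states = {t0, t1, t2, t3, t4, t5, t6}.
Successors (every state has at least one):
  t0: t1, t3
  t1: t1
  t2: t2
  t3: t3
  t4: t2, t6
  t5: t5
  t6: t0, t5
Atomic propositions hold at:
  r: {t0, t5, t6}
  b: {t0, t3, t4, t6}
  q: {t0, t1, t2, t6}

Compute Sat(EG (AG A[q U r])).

{t5}

A[q U r]: least fixpoint, start Z0 = Sat(r) = {t0, t5, t6}, add states in Sat(q) with every successor in Z. Already a fixed point.
Sat(A[q U r]) = {t0, t5, t6}
AG A[q U r]: greatest fixpoint, start Z0 = {t0, t5, t6}, keep only states in Sat with every successor in Z. Z1 = {t5, t6}; Z2 = {t5}; fixed.
Sat(AG A[q U r]) = {t5}
EG (AG A[q U r]): greatest fixpoint, start Z0 = {t5}, keep only states in Sat with some successor in Z. Already a fixed point.
Sat(EG (AG A[q U r])) = {t5}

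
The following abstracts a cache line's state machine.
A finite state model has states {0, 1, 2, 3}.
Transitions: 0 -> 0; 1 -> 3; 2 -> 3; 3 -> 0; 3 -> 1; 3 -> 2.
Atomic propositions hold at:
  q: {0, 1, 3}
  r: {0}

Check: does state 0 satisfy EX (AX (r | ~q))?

Yes

Sat(~q) = {2}
Sat(r | ~q) = {0, 2}
Sat(AX (r | ~q)) = {s : every successor in {0, 2}} = {0}
Sat(EX (AX (r | ~q))) = {s : some successor in {0}} = {0, 3}
0 ∈ Sat(EX (AX (r | ~q))) = {0, 3}, so the formula holds at 0.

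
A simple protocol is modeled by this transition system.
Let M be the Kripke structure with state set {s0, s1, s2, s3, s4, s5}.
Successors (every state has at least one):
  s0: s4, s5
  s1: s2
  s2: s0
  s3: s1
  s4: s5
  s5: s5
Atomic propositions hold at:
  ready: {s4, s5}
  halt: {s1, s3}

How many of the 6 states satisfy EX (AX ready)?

4

Sat(AX ready) = {s : every successor in {s4, s5}} = {s0, s4, s5}
Sat(EX (AX ready)) = {s : some successor in {s0, s4, s5}} = {s0, s2, s4, s5}
|Sat(EX (AX ready))| = |{s0, s2, s4, s5}| = 4.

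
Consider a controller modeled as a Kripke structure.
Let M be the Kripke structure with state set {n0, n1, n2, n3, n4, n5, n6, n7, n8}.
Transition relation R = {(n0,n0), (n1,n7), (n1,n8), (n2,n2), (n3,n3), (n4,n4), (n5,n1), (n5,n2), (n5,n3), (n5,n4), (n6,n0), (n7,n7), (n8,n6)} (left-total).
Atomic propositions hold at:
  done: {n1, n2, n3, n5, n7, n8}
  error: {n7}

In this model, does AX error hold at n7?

Sat(AX error) = {s : every successor in {n7}} = {n7}
n7 ∈ Sat(AX error) = {n7}, so the formula holds at n7.

Yes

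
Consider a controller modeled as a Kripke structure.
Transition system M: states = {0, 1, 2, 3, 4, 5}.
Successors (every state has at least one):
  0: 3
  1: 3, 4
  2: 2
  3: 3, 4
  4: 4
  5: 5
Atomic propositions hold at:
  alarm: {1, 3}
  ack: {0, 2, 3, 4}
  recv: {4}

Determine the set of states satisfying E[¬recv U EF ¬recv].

{0, 1, 2, 3, 5}

Sat(¬recv) = {0, 1, 2, 3, 5}
EF ¬recv: least fixpoint, start Z0 = {0, 1, 2, 3, 5}, add states with some successor in Z. Already a fixed point.
Sat(EF ¬recv) = {0, 1, 2, 3, 5}
E[¬recv U EF ¬recv]: least fixpoint, start Z0 = Sat(EF ¬recv) = {0, 1, 2, 3, 5}, add states in Sat(¬recv) with some successor in Z. Already a fixed point.
Sat(E[¬recv U EF ¬recv]) = {0, 1, 2, 3, 5}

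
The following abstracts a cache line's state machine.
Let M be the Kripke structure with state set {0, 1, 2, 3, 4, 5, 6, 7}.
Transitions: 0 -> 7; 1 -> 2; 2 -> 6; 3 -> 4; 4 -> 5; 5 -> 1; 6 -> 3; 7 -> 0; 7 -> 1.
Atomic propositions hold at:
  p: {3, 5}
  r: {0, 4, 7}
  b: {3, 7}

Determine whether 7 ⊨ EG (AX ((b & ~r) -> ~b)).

Yes

Sat(~r) = {1, 2, 3, 5, 6}
Sat(b & ~r) = {3}
Sat(~b) = {0, 1, 2, 4, 5, 6}
Sat((b & ~r) -> ~b) = {0, 1, 2, 4, 5, 6, 7}
Sat(AX ((b & ~r) -> ~b)) = {s : every successor in {0, 1, 2, 4, 5, 6, 7}} = {0, 1, 2, 3, 4, 5, 7}
EG (AX ((b & ~r) -> ~b)): greatest fixpoint, start Z0 = {0, 1, 2, 3, 4, 5, 7}, keep only states in Sat with some successor in Z. Z1 = {0, 1, 3, 4, 5, 7}; Z2 = {0, 3, 4, 5, 7}; Z3 = {0, 3, 4, 7}; Z4 = {0, 3, 7}; Z5 = {0, 7}; fixed.
Sat(EG (AX ((b & ~r) -> ~b))) = {0, 7}
7 ∈ Sat(EG (AX ((b & ~r) -> ~b))) = {0, 7}, so the formula holds at 7.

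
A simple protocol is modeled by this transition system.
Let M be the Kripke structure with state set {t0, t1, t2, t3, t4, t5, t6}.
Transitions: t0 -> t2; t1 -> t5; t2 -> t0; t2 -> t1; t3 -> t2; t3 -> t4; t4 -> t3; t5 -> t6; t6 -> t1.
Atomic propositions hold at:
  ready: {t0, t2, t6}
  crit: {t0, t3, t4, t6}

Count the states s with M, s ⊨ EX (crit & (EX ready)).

2

Sat(EX ready) = {s : some successor in {t0, t2, t6}} = {t0, t2, t3, t5}
Sat(crit & (EX ready)) = {t0, t3}
Sat(EX (crit & (EX ready))) = {s : some successor in {t0, t3}} = {t2, t4}
|Sat(EX (crit & (EX ready)))| = |{t2, t4}| = 2.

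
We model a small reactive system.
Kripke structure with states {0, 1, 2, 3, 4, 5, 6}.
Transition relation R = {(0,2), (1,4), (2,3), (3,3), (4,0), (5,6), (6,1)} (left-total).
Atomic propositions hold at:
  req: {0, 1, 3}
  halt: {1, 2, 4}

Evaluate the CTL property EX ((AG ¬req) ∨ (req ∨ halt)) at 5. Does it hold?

Sat(¬req) = {2, 4, 5, 6}
AG ¬req: greatest fixpoint, start Z0 = {2, 4, 5, 6}, keep only states in Sat with every successor in Z. Z1 = {5}; Z2 = ∅; fixed.
Sat(AG ¬req) = ∅
Sat(req ∨ halt) = {0, 1, 2, 3, 4}
Sat((AG ¬req) ∨ (req ∨ halt)) = {0, 1, 2, 3, 4}
Sat(EX ((AG ¬req) ∨ (req ∨ halt))) = {s : some successor in {0, 1, 2, 3, 4}} = {0, 1, 2, 3, 4, 6}
5 ∉ Sat(EX ((AG ¬req) ∨ (req ∨ halt))) = {0, 1, 2, 3, 4, 6}, so the formula does not hold at 5.

No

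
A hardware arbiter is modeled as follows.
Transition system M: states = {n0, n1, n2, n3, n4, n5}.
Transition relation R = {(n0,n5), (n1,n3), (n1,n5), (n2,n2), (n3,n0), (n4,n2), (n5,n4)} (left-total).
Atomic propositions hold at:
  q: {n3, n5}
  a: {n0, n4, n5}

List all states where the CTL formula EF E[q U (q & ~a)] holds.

{n1, n3}

Sat(~a) = {n1, n2, n3}
Sat(q & ~a) = {n3}
E[q U (q & ~a)]: least fixpoint, start Z0 = Sat((q & ~a)) = {n3}, add states in Sat(q) with some successor in Z. Already a fixed point.
Sat(E[q U (q & ~a)]) = {n3}
EF E[q U (q & ~a)]: least fixpoint, start Z0 = {n3}, add states with some successor in Z. Z1 = {n1, n3}; fixed.
Sat(EF E[q U (q & ~a)]) = {n1, n3}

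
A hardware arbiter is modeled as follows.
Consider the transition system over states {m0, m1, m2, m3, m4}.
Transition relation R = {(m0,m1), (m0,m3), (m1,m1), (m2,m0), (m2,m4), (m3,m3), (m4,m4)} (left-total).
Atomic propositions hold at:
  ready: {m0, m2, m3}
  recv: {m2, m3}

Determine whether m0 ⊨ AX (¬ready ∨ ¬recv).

No

Sat(¬ready) = {m1, m4}
Sat(¬recv) = {m0, m1, m4}
Sat(¬ready ∨ ¬recv) = {m0, m1, m4}
Sat(AX (¬ready ∨ ¬recv)) = {s : every successor in {m0, m1, m4}} = {m1, m2, m4}
m0 ∉ Sat(AX (¬ready ∨ ¬recv)) = {m1, m2, m4}, so the formula does not hold at m0.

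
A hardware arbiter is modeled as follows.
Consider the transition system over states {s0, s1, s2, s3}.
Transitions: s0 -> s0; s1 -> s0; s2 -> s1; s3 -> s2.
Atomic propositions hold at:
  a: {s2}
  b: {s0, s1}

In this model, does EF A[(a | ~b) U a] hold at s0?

No

Sat(~b) = {s2, s3}
Sat(a | ~b) = {s2, s3}
A[(a | ~b) U a]: least fixpoint, start Z0 = Sat(a) = {s2}, add states in Sat(a | ~b) with every successor in Z. Z1 = {s2, s3}; fixed.
Sat(A[(a | ~b) U a]) = {s2, s3}
EF A[(a | ~b) U a]: least fixpoint, start Z0 = {s2, s3}, add states with some successor in Z. Already a fixed point.
Sat(EF A[(a | ~b) U a]) = {s2, s3}
s0 ∉ Sat(EF A[(a | ~b) U a]) = {s2, s3}, so the formula does not hold at s0.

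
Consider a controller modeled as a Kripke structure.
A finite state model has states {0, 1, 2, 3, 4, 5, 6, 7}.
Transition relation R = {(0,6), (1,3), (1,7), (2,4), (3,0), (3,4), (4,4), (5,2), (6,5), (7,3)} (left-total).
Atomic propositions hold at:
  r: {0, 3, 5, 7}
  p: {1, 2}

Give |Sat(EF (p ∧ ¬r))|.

Sat(¬r) = {1, 2, 4, 6}
Sat(p ∧ ¬r) = {1, 2}
EF (p ∧ ¬r): least fixpoint, start Z0 = {1, 2}, add states with some successor in Z. Z1 = {1, 2, 5}; Z2 = {1, 2, 5, 6}; Z3 = {0, 1, 2, 5, 6}; Z4 = {0, 1, 2, 3, 5, 6}; Z5 = {0, 1, 2, 3, 5, 6, 7}; fixed.
Sat(EF (p ∧ ¬r)) = {0, 1, 2, 3, 5, 6, 7}
|Sat(EF (p ∧ ¬r))| = |{0, 1, 2, 3, 5, 6, 7}| = 7.

7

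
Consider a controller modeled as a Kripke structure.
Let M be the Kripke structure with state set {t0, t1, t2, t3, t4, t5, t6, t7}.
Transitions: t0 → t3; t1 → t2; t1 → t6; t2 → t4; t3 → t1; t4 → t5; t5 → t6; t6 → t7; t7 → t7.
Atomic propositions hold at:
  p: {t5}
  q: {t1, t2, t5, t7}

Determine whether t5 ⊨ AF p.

Yes

AF p: least fixpoint, start Z0 = {t5}, add states with every successor in Z. Z1 = {t4, t5}; Z2 = {t2, t4, t5}; fixed.
Sat(AF p) = {t2, t4, t5}
t5 ∈ Sat(AF p) = {t2, t4, t5}, so the formula holds at t5.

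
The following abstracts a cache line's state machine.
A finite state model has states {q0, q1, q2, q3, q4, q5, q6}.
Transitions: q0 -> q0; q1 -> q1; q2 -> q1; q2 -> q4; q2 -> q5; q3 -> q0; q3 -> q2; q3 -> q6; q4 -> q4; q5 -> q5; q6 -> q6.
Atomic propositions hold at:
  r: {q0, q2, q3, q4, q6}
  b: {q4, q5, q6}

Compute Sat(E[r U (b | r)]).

Sat(b | r) = {q0, q2, q3, q4, q5, q6}
E[r U (b | r)]: least fixpoint, start Z0 = Sat((b | r)) = {q0, q2, q3, q4, q5, q6}, add states in Sat(r) with some successor in Z. Already a fixed point.
Sat(E[r U (b | r)]) = {q0, q2, q3, q4, q5, q6}

{q0, q2, q3, q4, q5, q6}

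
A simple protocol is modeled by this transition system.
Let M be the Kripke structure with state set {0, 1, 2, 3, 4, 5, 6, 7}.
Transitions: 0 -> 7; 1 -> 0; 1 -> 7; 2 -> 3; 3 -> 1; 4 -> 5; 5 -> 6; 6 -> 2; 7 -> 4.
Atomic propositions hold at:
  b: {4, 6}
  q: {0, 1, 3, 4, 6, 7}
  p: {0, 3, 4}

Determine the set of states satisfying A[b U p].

{0, 3, 4}

A[b U p]: least fixpoint, start Z0 = Sat(p) = {0, 3, 4}, add states in Sat(b) with every successor in Z. Already a fixed point.
Sat(A[b U p]) = {0, 3, 4}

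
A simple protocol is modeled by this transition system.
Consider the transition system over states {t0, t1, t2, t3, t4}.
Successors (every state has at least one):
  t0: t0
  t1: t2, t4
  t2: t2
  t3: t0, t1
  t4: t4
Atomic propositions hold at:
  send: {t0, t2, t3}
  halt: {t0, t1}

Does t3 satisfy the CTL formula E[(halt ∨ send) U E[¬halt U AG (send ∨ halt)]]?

Sat(halt ∨ send) = {t0, t1, t2, t3}
Sat(¬halt) = {t2, t3, t4}
Sat(send ∨ halt) = {t0, t1, t2, t3}
AG (send ∨ halt): greatest fixpoint, start Z0 = {t0, t1, t2, t3}, keep only states in Sat with every successor in Z. Z1 = {t0, t2, t3}; Z2 = {t0, t2}; fixed.
Sat(AG (send ∨ halt)) = {t0, t2}
E[¬halt U AG (send ∨ halt)]: least fixpoint, start Z0 = Sat(AG (send ∨ halt)) = {t0, t2}, add states in Sat(¬halt) with some successor in Z. Z1 = {t0, t2, t3}; fixed.
Sat(E[¬halt U AG (send ∨ halt)]) = {t0, t2, t3}
E[(halt ∨ send) U E[¬halt U AG (send ∨ halt)]]: least fixpoint, start Z0 = Sat(E[¬halt U AG (send ∨ halt)]) = {t0, t2, t3}, add states in Sat(halt ∨ send) with some successor in Z. Z1 = {t0, t1, t2, t3}; fixed.
Sat(E[(halt ∨ send) U E[¬halt U AG (send ∨ halt)]]) = {t0, t1, t2, t3}
t3 ∈ Sat(E[(halt ∨ send) U E[¬halt U AG (send ∨ halt)]]) = {t0, t1, t2, t3}, so the formula holds at t3.

Yes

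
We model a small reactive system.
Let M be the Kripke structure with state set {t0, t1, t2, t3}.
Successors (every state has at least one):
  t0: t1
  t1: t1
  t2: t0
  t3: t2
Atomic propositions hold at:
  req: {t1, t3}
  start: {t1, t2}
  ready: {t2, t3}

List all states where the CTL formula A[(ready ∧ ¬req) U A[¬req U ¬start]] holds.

Sat(¬req) = {t0, t2}
Sat(ready ∧ ¬req) = {t2}
Sat(¬start) = {t0, t3}
A[¬req U ¬start]: least fixpoint, start Z0 = Sat(¬start) = {t0, t3}, add states in Sat(¬req) with every successor in Z. Z1 = {t0, t2, t3}; fixed.
Sat(A[¬req U ¬start]) = {t0, t2, t3}
A[(ready ∧ ¬req) U A[¬req U ¬start]]: least fixpoint, start Z0 = Sat(A[¬req U ¬start]) = {t0, t2, t3}, add states in Sat(ready ∧ ¬req) with every successor in Z. Already a fixed point.
Sat(A[(ready ∧ ¬req) U A[¬req U ¬start]]) = {t0, t2, t3}

{t0, t2, t3}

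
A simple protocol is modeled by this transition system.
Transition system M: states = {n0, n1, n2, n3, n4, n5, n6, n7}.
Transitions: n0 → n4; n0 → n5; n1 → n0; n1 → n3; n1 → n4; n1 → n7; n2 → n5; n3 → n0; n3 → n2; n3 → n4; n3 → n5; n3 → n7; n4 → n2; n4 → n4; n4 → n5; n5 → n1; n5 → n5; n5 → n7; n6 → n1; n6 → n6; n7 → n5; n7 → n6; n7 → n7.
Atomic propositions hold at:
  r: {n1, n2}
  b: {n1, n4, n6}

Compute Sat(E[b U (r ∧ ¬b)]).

Sat(¬b) = {n0, n2, n3, n5, n7}
Sat(r ∧ ¬b) = {n2}
E[b U (r ∧ ¬b)]: least fixpoint, start Z0 = Sat((r ∧ ¬b)) = {n2}, add states in Sat(b) with some successor in Z. Z1 = {n2, n4}; Z2 = {n1, n2, n4}; Z3 = {n1, n2, n4, n6}; fixed.
Sat(E[b U (r ∧ ¬b)]) = {n1, n2, n4, n6}

{n1, n2, n4, n6}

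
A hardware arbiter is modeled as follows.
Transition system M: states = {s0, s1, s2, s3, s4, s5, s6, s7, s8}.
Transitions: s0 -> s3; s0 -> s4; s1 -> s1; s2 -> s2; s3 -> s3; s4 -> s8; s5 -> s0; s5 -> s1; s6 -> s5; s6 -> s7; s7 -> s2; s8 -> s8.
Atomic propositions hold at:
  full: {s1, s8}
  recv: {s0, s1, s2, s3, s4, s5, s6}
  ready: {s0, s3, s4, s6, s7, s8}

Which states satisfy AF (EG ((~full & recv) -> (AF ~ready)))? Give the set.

Sat(~full) = {s0, s2, s3, s4, s5, s6, s7}
Sat(~full & recv) = {s0, s2, s3, s4, s5, s6}
Sat(~ready) = {s1, s2, s5}
AF ~ready: least fixpoint, start Z0 = {s1, s2, s5}, add states with every successor in Z. Z1 = {s1, s2, s5, s7}; Z2 = {s1, s2, s5, s6, s7}; fixed.
Sat(AF ~ready) = {s1, s2, s5, s6, s7}
Sat((~full & recv) -> (AF ~ready)) = {s1, s2, s5, s6, s7, s8}
EG ((~full & recv) -> (AF ~ready)): greatest fixpoint, start Z0 = {s1, s2, s5, s6, s7, s8}, keep only states in Sat with some successor in Z. Already a fixed point.
Sat(EG ((~full & recv) -> (AF ~ready))) = {s1, s2, s5, s6, s7, s8}
AF (EG ((~full & recv) -> (AF ~ready))): least fixpoint, start Z0 = {s1, s2, s5, s6, s7, s8}, add states with every successor in Z. Z1 = {s1, s2, s4, s5, s6, s7, s8}; fixed.
Sat(AF (EG ((~full & recv) -> (AF ~ready)))) = {s1, s2, s4, s5, s6, s7, s8}

{s1, s2, s4, s5, s6, s7, s8}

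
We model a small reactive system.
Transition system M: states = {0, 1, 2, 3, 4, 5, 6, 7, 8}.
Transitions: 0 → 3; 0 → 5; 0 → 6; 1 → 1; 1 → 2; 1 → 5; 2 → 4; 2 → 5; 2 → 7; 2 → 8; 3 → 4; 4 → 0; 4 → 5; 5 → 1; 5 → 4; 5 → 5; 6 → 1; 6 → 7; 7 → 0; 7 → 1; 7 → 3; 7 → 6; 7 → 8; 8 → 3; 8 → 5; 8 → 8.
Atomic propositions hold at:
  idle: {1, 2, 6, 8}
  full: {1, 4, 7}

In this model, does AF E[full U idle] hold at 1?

E[full U idle]: least fixpoint, start Z0 = Sat(idle) = {1, 2, 6, 8}, add states in Sat(full) with some successor in Z. Z1 = {1, 2, 6, 7, 8}; fixed.
Sat(E[full U idle]) = {1, 2, 6, 7, 8}
AF E[full U idle]: least fixpoint, start Z0 = {1, 2, 6, 7, 8}, add states with every successor in Z. Already a fixed point.
Sat(AF E[full U idle]) = {1, 2, 6, 7, 8}
1 ∈ Sat(AF E[full U idle]) = {1, 2, 6, 7, 8}, so the formula holds at 1.

Yes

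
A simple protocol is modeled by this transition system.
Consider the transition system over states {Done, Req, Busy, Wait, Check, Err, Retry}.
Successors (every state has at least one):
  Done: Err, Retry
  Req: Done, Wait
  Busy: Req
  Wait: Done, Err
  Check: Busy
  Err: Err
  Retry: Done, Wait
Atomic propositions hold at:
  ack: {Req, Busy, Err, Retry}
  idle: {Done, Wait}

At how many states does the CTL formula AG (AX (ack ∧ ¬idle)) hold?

1

Sat(¬idle) = {Req, Busy, Check, Err, Retry}
Sat(ack ∧ ¬idle) = {Req, Busy, Err, Retry}
Sat(AX (ack ∧ ¬idle)) = {s : every successor in {Req, Busy, Err, Retry}} = {Done, Busy, Check, Err}
AG (AX (ack ∧ ¬idle)): greatest fixpoint, start Z0 = {Done, Busy, Check, Err}, keep only states in Sat with every successor in Z. Z1 = {Check, Err}; Z2 = {Err}; fixed.
Sat(AG (AX (ack ∧ ¬idle))) = {Err}
|Sat(AG (AX (ack ∧ ¬idle)))| = |{Err}| = 1.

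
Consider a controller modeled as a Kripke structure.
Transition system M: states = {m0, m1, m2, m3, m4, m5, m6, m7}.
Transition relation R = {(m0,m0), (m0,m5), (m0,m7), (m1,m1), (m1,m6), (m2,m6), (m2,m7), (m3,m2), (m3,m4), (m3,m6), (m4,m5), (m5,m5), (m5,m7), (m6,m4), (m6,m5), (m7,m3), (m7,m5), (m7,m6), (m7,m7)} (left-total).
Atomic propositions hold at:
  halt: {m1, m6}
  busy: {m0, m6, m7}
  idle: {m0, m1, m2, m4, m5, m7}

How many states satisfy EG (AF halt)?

AF halt: least fixpoint, start Z0 = {m1, m6}, add states with every successor in Z. Already a fixed point.
Sat(AF halt) = {m1, m6}
EG (AF halt): greatest fixpoint, start Z0 = {m1, m6}, keep only states in Sat with some successor in Z. Z1 = {m1}; fixed.
Sat(EG (AF halt)) = {m1}
|Sat(EG (AF halt))| = |{m1}| = 1.

1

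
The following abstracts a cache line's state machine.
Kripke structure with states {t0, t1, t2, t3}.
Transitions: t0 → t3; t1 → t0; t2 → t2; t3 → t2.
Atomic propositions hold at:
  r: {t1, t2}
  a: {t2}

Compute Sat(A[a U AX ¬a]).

{t0, t1}

Sat(¬a) = {t0, t1, t3}
Sat(AX ¬a) = {s : every successor in {t0, t1, t3}} = {t0, t1}
A[a U AX ¬a]: least fixpoint, start Z0 = Sat(AX ¬a) = {t0, t1}, add states in Sat(a) with every successor in Z. Already a fixed point.
Sat(A[a U AX ¬a]) = {t0, t1}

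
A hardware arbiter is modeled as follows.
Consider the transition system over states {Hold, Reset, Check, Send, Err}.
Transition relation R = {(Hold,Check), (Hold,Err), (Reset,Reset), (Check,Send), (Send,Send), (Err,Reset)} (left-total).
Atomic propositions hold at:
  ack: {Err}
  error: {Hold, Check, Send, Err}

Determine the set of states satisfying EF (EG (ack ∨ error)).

{Hold, Check, Send}

Sat(ack ∨ error) = {Hold, Check, Send, Err}
EG (ack ∨ error): greatest fixpoint, start Z0 = {Hold, Check, Send, Err}, keep only states in Sat with some successor in Z. Z1 = {Hold, Check, Send}; fixed.
Sat(EG (ack ∨ error)) = {Hold, Check, Send}
EF (EG (ack ∨ error)): least fixpoint, start Z0 = {Hold, Check, Send}, add states with some successor in Z. Already a fixed point.
Sat(EF (EG (ack ∨ error))) = {Hold, Check, Send}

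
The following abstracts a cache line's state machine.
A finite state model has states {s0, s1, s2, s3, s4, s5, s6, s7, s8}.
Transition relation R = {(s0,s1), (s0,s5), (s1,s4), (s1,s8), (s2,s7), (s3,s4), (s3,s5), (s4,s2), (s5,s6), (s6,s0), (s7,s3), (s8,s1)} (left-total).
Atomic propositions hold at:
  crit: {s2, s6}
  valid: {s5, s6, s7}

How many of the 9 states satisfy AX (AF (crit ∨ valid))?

5

Sat(crit ∨ valid) = {s2, s5, s6, s7}
AF (crit ∨ valid): least fixpoint, start Z0 = {s2, s5, s6, s7}, add states with every successor in Z. Z1 = {s2, s4, s5, s6, s7}; Z2 = {s2, s3, s4, s5, s6, s7}; fixed.
Sat(AF (crit ∨ valid)) = {s2, s3, s4, s5, s6, s7}
Sat(AX (AF (crit ∨ valid))) = {s : every successor in {s2, s3, s4, s5, s6, s7}} = {s2, s3, s4, s5, s7}
|Sat(AX (AF (crit ∨ valid)))| = |{s2, s3, s4, s5, s7}| = 5.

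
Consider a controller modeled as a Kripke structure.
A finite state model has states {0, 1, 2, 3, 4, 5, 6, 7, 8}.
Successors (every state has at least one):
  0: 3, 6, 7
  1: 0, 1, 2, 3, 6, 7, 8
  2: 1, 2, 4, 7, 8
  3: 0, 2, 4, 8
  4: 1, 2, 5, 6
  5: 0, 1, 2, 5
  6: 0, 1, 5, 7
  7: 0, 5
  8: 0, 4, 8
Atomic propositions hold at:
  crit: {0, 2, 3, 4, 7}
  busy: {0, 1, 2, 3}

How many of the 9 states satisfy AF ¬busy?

5

Sat(¬busy) = {4, 5, 6, 7, 8}
AF ¬busy: least fixpoint, start Z0 = {4, 5, 6, 7, 8}, add states with every successor in Z. Already a fixed point.
Sat(AF ¬busy) = {4, 5, 6, 7, 8}
|Sat(AF ¬busy)| = |{4, 5, 6, 7, 8}| = 5.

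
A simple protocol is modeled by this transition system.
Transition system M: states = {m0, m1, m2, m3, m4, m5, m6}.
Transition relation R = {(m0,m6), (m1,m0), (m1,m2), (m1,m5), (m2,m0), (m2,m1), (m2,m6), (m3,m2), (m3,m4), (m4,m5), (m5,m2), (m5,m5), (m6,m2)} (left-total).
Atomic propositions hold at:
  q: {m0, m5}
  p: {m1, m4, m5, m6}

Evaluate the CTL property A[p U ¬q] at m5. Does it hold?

No

Sat(¬q) = {m1, m2, m3, m4, m6}
A[p U ¬q]: least fixpoint, start Z0 = Sat(¬q) = {m1, m2, m3, m4, m6}, add states in Sat(p) with every successor in Z. Already a fixed point.
Sat(A[p U ¬q]) = {m1, m2, m3, m4, m6}
m5 ∉ Sat(A[p U ¬q]) = {m1, m2, m3, m4, m6}, so the formula does not hold at m5.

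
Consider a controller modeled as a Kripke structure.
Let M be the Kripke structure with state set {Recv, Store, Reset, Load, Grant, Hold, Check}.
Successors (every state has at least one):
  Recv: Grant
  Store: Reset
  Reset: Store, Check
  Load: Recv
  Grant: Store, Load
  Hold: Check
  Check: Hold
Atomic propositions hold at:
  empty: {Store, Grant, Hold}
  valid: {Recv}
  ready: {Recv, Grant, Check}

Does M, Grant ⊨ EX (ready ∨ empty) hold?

Sat(ready ∨ empty) = {Recv, Store, Grant, Hold, Check}
Sat(EX (ready ∨ empty)) = {s : some successor in {Recv, Store, Grant, Hold, Check}} = {Recv, Reset, Load, Grant, Hold, Check}
Grant ∈ Sat(EX (ready ∨ empty)) = {Recv, Reset, Load, Grant, Hold, Check}, so the formula holds at Grant.

Yes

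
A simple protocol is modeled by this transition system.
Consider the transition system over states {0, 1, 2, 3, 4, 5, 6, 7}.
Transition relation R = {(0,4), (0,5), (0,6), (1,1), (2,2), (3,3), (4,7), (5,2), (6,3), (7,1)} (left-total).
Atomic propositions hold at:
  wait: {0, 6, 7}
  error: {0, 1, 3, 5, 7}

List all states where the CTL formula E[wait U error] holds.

E[wait U error]: least fixpoint, start Z0 = Sat(error) = {0, 1, 3, 5, 7}, add states in Sat(wait) with some successor in Z. Z1 = {0, 1, 3, 5, 6, 7}; fixed.
Sat(E[wait U error]) = {0, 1, 3, 5, 6, 7}

{0, 1, 3, 5, 6, 7}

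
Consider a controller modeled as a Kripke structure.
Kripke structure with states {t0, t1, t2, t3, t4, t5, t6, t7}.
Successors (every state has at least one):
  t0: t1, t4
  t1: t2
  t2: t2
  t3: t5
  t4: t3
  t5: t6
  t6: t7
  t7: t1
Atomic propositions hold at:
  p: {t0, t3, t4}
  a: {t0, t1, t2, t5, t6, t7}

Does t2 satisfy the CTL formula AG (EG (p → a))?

Yes

Sat(p → a) = {t0, t1, t2, t5, t6, t7}
EG (p → a): greatest fixpoint, start Z0 = {t0, t1, t2, t5, t6, t7}, keep only states in Sat with some successor in Z. Already a fixed point.
Sat(EG (p → a)) = {t0, t1, t2, t5, t6, t7}
AG (EG (p → a)): greatest fixpoint, start Z0 = {t0, t1, t2, t5, t6, t7}, keep only states in Sat with every successor in Z. Z1 = {t1, t2, t5, t6, t7}; fixed.
Sat(AG (EG (p → a))) = {t1, t2, t5, t6, t7}
t2 ∈ Sat(AG (EG (p → a))) = {t1, t2, t5, t6, t7}, so the formula holds at t2.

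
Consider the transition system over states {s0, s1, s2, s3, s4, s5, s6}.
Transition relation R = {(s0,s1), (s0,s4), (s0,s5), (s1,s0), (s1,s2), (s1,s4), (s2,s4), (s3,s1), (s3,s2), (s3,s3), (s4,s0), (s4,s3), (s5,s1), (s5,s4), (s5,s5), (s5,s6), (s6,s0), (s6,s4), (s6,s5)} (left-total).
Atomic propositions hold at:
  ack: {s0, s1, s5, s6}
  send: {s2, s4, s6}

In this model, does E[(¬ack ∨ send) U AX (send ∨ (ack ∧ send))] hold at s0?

No

Sat(¬ack) = {s2, s3, s4}
Sat(¬ack ∨ send) = {s2, s3, s4, s6}
Sat(ack ∧ send) = {s6}
Sat(send ∨ (ack ∧ send)) = {s2, s4, s6}
Sat(AX (send ∨ (ack ∧ send))) = {s : every successor in {s2, s4, s6}} = {s2}
E[(¬ack ∨ send) U AX (send ∨ (ack ∧ send))]: least fixpoint, start Z0 = Sat(AX (send ∨ (ack ∧ send))) = {s2}, add states in Sat(¬ack ∨ send) with some successor in Z. Z1 = {s2, s3}; Z2 = {s2, s3, s4}; Z3 = {s2, s3, s4, s6}; fixed.
Sat(E[(¬ack ∨ send) U AX (send ∨ (ack ∧ send))]) = {s2, s3, s4, s6}
s0 ∉ Sat(E[(¬ack ∨ send) U AX (send ∨ (ack ∧ send))]) = {s2, s3, s4, s6}, so the formula does not hold at s0.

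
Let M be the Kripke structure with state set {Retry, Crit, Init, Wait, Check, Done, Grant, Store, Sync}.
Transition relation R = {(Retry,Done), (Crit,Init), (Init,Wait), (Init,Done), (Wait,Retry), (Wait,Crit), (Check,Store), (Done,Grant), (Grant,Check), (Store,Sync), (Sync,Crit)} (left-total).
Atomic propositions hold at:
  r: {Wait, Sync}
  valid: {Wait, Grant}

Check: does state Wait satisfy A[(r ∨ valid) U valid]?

Yes

Sat(r ∨ valid) = {Wait, Grant, Sync}
A[(r ∨ valid) U valid]: least fixpoint, start Z0 = Sat(valid) = {Wait, Grant}, add states in Sat(r ∨ valid) with every successor in Z. Already a fixed point.
Sat(A[(r ∨ valid) U valid]) = {Wait, Grant}
Wait ∈ Sat(A[(r ∨ valid) U valid]) = {Wait, Grant}, so the formula holds at Wait.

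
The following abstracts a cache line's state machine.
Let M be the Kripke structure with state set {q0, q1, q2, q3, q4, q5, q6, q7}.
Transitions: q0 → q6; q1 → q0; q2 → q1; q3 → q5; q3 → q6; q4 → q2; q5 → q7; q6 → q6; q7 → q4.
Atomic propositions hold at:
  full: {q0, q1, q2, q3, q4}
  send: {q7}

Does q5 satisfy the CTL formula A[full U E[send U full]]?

E[send U full]: least fixpoint, start Z0 = Sat(full) = {q0, q1, q2, q3, q4}, add states in Sat(send) with some successor in Z. Z1 = {q0, q1, q2, q3, q4, q7}; fixed.
Sat(E[send U full]) = {q0, q1, q2, q3, q4, q7}
A[full U E[send U full]]: least fixpoint, start Z0 = Sat(E[send U full]) = {q0, q1, q2, q3, q4, q7}, add states in Sat(full) with every successor in Z. Already a fixed point.
Sat(A[full U E[send U full]]) = {q0, q1, q2, q3, q4, q7}
q5 ∉ Sat(A[full U E[send U full]]) = {q0, q1, q2, q3, q4, q7}, so the formula does not hold at q5.

No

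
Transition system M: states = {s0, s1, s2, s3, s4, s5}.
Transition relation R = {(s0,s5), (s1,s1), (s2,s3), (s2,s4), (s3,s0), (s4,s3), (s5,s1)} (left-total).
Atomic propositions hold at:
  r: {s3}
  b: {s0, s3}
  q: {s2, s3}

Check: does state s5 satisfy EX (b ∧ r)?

No

Sat(b ∧ r) = {s3}
Sat(EX (b ∧ r)) = {s : some successor in {s3}} = {s2, s4}
s5 ∉ Sat(EX (b ∧ r)) = {s2, s4}, so the formula does not hold at s5.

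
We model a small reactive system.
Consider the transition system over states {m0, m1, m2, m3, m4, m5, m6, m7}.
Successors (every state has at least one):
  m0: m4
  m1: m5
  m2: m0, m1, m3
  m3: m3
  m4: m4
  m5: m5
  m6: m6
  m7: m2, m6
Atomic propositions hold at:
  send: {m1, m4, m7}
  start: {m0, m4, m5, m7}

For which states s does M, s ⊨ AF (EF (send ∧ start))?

Sat(send ∧ start) = {m4, m7}
EF (send ∧ start): least fixpoint, start Z0 = {m4, m7}, add states with some successor in Z. Z1 = {m0, m4, m7}; Z2 = {m0, m2, m4, m7}; fixed.
Sat(EF (send ∧ start)) = {m0, m2, m4, m7}
AF (EF (send ∧ start)): least fixpoint, start Z0 = {m0, m2, m4, m7}, add states with every successor in Z. Already a fixed point.
Sat(AF (EF (send ∧ start))) = {m0, m2, m4, m7}

{m0, m2, m4, m7}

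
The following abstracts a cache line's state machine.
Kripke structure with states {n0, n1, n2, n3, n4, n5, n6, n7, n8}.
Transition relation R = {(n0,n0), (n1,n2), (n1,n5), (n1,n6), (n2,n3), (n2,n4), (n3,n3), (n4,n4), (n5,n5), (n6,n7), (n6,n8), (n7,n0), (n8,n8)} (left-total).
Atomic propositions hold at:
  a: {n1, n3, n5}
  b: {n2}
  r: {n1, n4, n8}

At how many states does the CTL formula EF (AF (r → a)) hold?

Sat(r → a) = {n0, n1, n2, n3, n5, n6, n7}
AF (r → a): least fixpoint, start Z0 = {n0, n1, n2, n3, n5, n6, n7}, add states with every successor in Z. Already a fixed point.
Sat(AF (r → a)) = {n0, n1, n2, n3, n5, n6, n7}
EF (AF (r → a)): least fixpoint, start Z0 = {n0, n1, n2, n3, n5, n6, n7}, add states with some successor in Z. Already a fixed point.
Sat(EF (AF (r → a))) = {n0, n1, n2, n3, n5, n6, n7}
|Sat(EF (AF (r → a)))| = |{n0, n1, n2, n3, n5, n6, n7}| = 7.

7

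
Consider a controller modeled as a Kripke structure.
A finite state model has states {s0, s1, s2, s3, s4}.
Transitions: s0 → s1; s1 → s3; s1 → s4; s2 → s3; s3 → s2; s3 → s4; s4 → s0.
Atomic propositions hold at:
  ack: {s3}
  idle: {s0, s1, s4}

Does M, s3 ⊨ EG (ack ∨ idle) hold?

Yes

Sat(ack ∨ idle) = {s0, s1, s3, s4}
EG (ack ∨ idle): greatest fixpoint, start Z0 = {s0, s1, s3, s4}, keep only states in Sat with some successor in Z. Already a fixed point.
Sat(EG (ack ∨ idle)) = {s0, s1, s3, s4}
s3 ∈ Sat(EG (ack ∨ idle)) = {s0, s1, s3, s4}, so the formula holds at s3.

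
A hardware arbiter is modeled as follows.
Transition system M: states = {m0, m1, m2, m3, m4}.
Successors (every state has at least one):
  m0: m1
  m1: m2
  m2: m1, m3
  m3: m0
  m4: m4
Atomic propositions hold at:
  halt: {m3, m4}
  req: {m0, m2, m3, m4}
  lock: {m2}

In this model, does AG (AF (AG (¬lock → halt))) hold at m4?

Yes

Sat(¬lock) = {m0, m1, m3, m4}
Sat(¬lock → halt) = {m2, m3, m4}
AG (¬lock → halt): greatest fixpoint, start Z0 = {m2, m3, m4}, keep only states in Sat with every successor in Z. Z1 = {m4}; fixed.
Sat(AG (¬lock → halt)) = {m4}
AF (AG (¬lock → halt)): least fixpoint, start Z0 = {m4}, add states with every successor in Z. Already a fixed point.
Sat(AF (AG (¬lock → halt))) = {m4}
AG (AF (AG (¬lock → halt))): greatest fixpoint, start Z0 = {m4}, keep only states in Sat with every successor in Z. Already a fixed point.
Sat(AG (AF (AG (¬lock → halt)))) = {m4}
m4 ∈ Sat(AG (AF (AG (¬lock → halt)))) = {m4}, so the formula holds at m4.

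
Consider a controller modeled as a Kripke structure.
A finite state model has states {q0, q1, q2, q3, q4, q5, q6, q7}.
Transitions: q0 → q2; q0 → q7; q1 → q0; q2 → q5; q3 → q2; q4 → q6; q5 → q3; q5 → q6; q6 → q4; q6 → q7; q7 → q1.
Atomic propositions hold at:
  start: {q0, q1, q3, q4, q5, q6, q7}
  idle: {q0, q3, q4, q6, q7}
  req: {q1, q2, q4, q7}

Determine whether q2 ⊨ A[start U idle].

No

A[start U idle]: least fixpoint, start Z0 = Sat(idle) = {q0, q3, q4, q6, q7}, add states in Sat(start) with every successor in Z. Z1 = {q0, q1, q3, q4, q5, q6, q7}; fixed.
Sat(A[start U idle]) = {q0, q1, q3, q4, q5, q6, q7}
q2 ∉ Sat(A[start U idle]) = {q0, q1, q3, q4, q5, q6, q7}, so the formula does not hold at q2.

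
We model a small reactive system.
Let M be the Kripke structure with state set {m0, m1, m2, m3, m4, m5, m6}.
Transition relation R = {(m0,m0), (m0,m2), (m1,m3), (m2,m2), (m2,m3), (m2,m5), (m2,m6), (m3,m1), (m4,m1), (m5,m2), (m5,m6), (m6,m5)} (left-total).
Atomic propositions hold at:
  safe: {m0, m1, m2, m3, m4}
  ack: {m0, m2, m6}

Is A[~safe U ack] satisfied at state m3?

Sat(~safe) = {m5, m6}
A[~safe U ack]: least fixpoint, start Z0 = Sat(ack) = {m0, m2, m6}, add states in Sat(~safe) with every successor in Z. Z1 = {m0, m2, m5, m6}; fixed.
Sat(A[~safe U ack]) = {m0, m2, m5, m6}
m3 ∉ Sat(A[~safe U ack]) = {m0, m2, m5, m6}, so the formula does not hold at m3.

No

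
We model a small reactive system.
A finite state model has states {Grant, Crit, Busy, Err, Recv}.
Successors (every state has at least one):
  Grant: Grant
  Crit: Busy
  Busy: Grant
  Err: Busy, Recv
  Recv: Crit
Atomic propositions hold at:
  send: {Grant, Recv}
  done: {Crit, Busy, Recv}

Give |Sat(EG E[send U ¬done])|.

1

Sat(¬done) = {Grant, Err}
E[send U ¬done]: least fixpoint, start Z0 = Sat(¬done) = {Grant, Err}, add states in Sat(send) with some successor in Z. Already a fixed point.
Sat(E[send U ¬done]) = {Grant, Err}
EG E[send U ¬done]: greatest fixpoint, start Z0 = {Grant, Err}, keep only states in Sat with some successor in Z. Z1 = {Grant}; fixed.
Sat(EG E[send U ¬done]) = {Grant}
|Sat(EG E[send U ¬done])| = |{Grant}| = 1.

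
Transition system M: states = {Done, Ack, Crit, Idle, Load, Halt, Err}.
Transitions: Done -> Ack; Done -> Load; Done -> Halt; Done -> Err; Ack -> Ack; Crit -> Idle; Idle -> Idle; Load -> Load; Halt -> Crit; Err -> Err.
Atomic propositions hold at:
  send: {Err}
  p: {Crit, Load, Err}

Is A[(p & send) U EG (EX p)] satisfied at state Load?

Sat(p & send) = {Err}
Sat(EX p) = {s : some successor in {Crit, Load, Err}} = {Done, Load, Halt, Err}
EG (EX p): greatest fixpoint, start Z0 = {Done, Load, Halt, Err}, keep only states in Sat with some successor in Z. Z1 = {Done, Load, Err}; fixed.
Sat(EG (EX p)) = {Done, Load, Err}
A[(p & send) U EG (EX p)]: least fixpoint, start Z0 = Sat(EG (EX p)) = {Done, Load, Err}, add states in Sat(p & send) with every successor in Z. Already a fixed point.
Sat(A[(p & send) U EG (EX p)]) = {Done, Load, Err}
Load ∈ Sat(A[(p & send) U EG (EX p)]) = {Done, Load, Err}, so the formula holds at Load.

Yes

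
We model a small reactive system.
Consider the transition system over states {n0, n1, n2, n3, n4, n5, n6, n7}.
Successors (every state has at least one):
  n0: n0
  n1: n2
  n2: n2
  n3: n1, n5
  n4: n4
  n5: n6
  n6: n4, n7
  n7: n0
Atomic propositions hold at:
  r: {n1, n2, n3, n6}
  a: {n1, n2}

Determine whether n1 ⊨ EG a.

EG a: greatest fixpoint, start Z0 = {n1, n2}, keep only states in Sat with some successor in Z. Already a fixed point.
Sat(EG a) = {n1, n2}
n1 ∈ Sat(EG a) = {n1, n2}, so the formula holds at n1.

Yes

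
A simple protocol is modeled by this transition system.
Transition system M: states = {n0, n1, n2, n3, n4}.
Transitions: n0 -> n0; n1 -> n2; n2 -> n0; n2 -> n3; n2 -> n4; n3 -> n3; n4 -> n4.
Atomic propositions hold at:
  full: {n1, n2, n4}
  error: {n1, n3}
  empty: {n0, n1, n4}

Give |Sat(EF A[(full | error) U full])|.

Sat(full | error) = {n1, n2, n3, n4}
A[(full | error) U full]: least fixpoint, start Z0 = Sat(full) = {n1, n2, n4}, add states in Sat(full | error) with every successor in Z. Already a fixed point.
Sat(A[(full | error) U full]) = {n1, n2, n4}
EF A[(full | error) U full]: least fixpoint, start Z0 = {n1, n2, n4}, add states with some successor in Z. Already a fixed point.
Sat(EF A[(full | error) U full]) = {n1, n2, n4}
|Sat(EF A[(full | error) U full])| = |{n1, n2, n4}| = 3.

3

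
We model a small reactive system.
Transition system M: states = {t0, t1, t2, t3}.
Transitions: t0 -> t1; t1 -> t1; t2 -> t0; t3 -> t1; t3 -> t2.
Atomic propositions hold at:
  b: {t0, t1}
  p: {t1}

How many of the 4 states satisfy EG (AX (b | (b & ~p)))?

Sat(~p) = {t0, t2, t3}
Sat(b & ~p) = {t0}
Sat(b | (b & ~p)) = {t0, t1}
Sat(AX (b | (b & ~p))) = {s : every successor in {t0, t1}} = {t0, t1, t2}
EG (AX (b | (b & ~p))): greatest fixpoint, start Z0 = {t0, t1, t2}, keep only states in Sat with some successor in Z. Already a fixed point.
Sat(EG (AX (b | (b & ~p)))) = {t0, t1, t2}
|Sat(EG (AX (b | (b & ~p))))| = |{t0, t1, t2}| = 3.

3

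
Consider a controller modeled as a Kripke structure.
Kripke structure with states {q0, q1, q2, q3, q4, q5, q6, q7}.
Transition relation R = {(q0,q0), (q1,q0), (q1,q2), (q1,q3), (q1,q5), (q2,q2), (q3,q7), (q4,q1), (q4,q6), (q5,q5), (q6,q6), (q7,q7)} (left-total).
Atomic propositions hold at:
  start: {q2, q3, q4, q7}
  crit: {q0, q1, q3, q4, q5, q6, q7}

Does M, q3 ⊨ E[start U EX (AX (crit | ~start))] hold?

Sat(~start) = {q0, q1, q5, q6}
Sat(crit | ~start) = {q0, q1, q3, q4, q5, q6, q7}
Sat(AX (crit | ~start)) = {s : every successor in {q0, q1, q3, q4, q5, q6, q7}} = {q0, q3, q4, q5, q6, q7}
Sat(EX (AX (crit | ~start))) = {s : some successor in {q0, q3, q4, q5, q6, q7}} = {q0, q1, q3, q4, q5, q6, q7}
E[start U EX (AX (crit | ~start))]: least fixpoint, start Z0 = Sat(EX (AX (crit | ~start))) = {q0, q1, q3, q4, q5, q6, q7}, add states in Sat(start) with some successor in Z. Already a fixed point.
Sat(E[start U EX (AX (crit | ~start))]) = {q0, q1, q3, q4, q5, q6, q7}
q3 ∈ Sat(E[start U EX (AX (crit | ~start))]) = {q0, q1, q3, q4, q5, q6, q7}, so the formula holds at q3.

Yes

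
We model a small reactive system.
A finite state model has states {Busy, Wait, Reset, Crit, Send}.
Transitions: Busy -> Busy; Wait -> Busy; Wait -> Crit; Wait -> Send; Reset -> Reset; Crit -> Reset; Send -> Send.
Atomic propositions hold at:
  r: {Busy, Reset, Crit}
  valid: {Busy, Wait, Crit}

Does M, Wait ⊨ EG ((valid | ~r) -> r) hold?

Sat(~r) = {Wait, Send}
Sat(valid | ~r) = {Busy, Wait, Crit, Send}
Sat((valid | ~r) -> r) = {Busy, Reset, Crit}
EG ((valid | ~r) -> r): greatest fixpoint, start Z0 = {Busy, Reset, Crit}, keep only states in Sat with some successor in Z. Already a fixed point.
Sat(EG ((valid | ~r) -> r)) = {Busy, Reset, Crit}
Wait ∉ Sat(EG ((valid | ~r) -> r)) = {Busy, Reset, Crit}, so the formula does not hold at Wait.

No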